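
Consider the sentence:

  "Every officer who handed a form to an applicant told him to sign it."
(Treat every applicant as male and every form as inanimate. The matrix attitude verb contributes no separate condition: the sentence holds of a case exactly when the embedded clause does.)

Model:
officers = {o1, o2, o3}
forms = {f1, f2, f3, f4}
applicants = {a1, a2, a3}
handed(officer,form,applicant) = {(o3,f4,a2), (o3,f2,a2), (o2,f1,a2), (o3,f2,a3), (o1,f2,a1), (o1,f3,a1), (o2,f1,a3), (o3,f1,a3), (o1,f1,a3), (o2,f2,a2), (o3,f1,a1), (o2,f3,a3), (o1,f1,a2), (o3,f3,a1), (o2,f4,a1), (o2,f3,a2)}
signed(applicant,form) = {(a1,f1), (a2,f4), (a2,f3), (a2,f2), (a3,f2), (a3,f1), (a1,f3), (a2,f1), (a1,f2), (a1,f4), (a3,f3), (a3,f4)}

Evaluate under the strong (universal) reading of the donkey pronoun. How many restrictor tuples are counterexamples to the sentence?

0

"him" takes "an applicant" as antecedent and "it" takes "a form"; both are donkey pronouns co-varying with the restrictor.
Strong reading: for every (o,f,a) with handed(o,f,a), signed(a,f).
Restrictor triples: (o1,f1,a2)→signed(a2,f1) ✓  (o1,f1,a3)→signed(a3,f1) ✓  (o1,f2,a1)→signed(a1,f2) ✓  (o1,f3,a1)→signed(a1,f3) ✓  (o2,f1,a2)→signed(a2,f1) ✓  (o2,f1,a3)→signed(a3,f1) ✓  (o2,f2,a2)→signed(a2,f2) ✓  (o2,f3,a2)→signed(a2,f3) ✓  (o2,f3,a3)→signed(a3,f3) ✓  (o2,f4,a1)→signed(a1,f4) ✓  (o3,f1,a1)→signed(a1,f1) ✓  (o3,f1,a3)→signed(a3,f1) ✓  (o3,f2,a2)→signed(a2,f2) ✓  (o3,f2,a3)→signed(a3,f2) ✓  (o3,f3,a1)→signed(a1,f3) ✓  (o3,f4,a2)→signed(a2,f4) ✓
Counterexamples (restrictor triples failing the scope): 0.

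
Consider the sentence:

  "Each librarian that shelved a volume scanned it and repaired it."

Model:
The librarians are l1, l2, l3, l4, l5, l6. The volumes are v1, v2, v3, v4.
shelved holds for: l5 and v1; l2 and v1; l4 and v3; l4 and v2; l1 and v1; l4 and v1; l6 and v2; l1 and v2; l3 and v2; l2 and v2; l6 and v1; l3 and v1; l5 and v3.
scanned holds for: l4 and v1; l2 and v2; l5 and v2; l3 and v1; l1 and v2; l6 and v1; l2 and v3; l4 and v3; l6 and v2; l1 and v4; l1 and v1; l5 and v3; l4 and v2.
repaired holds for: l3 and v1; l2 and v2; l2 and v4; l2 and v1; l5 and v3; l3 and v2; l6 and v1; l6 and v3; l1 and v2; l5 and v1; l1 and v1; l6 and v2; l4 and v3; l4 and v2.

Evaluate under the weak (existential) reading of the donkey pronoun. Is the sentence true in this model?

"it" takes "a volume" as antecedent — a donkey pronoun bound across the clause boundary.
Weak reading: every librarian l with some shelved-volume has at least one shelved-volume v such that scanned(l,v) ∧ repaired(l,v).
Per librarian: l1:✓  l2:✓  l3:✓  l4:✓  l5:✓  l6:✓
Every librarian in the restrictor has a witness.

True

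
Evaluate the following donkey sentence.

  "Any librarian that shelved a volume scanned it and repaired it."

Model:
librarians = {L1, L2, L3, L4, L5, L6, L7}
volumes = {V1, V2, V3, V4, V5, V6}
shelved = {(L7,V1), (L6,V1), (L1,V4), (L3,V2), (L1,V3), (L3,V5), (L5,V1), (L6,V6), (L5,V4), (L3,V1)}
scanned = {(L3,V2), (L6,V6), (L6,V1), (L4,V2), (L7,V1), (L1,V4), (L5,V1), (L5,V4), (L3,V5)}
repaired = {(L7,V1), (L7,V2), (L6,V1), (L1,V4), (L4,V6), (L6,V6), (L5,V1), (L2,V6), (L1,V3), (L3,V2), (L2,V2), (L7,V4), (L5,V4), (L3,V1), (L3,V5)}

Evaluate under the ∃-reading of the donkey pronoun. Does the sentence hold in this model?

"it" takes "a volume" as antecedent — a donkey pronoun bound across the clause boundary.
Weak reading: every librarian l with some shelved-volume has at least one shelved-volume v such that scanned(l,v) ∧ repaired(l,v).
Per librarian: L1:✓  L3:✓  L5:✓  L6:✓  L7:✓
Every librarian in the restrictor has a witness.

True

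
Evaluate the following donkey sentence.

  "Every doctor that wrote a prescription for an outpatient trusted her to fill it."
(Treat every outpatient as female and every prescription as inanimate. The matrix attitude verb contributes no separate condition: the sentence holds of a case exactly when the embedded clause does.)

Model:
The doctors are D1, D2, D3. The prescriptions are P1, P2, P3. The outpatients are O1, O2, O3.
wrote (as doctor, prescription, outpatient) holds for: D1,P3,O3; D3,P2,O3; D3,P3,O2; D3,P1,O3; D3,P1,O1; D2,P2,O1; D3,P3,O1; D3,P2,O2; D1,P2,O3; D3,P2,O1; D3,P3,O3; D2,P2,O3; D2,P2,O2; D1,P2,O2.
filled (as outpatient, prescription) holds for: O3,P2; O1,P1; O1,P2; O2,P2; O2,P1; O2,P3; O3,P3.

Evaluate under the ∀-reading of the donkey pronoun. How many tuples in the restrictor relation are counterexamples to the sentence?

"her" takes "an outpatient" as antecedent and "it" takes "a prescription"; both are donkey pronouns co-varying with the restrictor.
Strong reading: for every (d,p,o) with wrote(d,p,o), filled(o,p).
Restrictor triples: (D1,P2,O2)→filled(O2,P2) ✓  (D1,P2,O3)→filled(O3,P2) ✓  (D1,P3,O3)→filled(O3,P3) ✓  (D2,P2,O1)→filled(O1,P2) ✓  (D2,P2,O2)→filled(O2,P2) ✓  (D2,P2,O3)→filled(O3,P2) ✓  (D3,P1,O1)→filled(O1,P1) ✓  (D3,P1,O3)→filled(O3,P1) ✗  (D3,P2,O1)→filled(O1,P2) ✓  (D3,P2,O2)→filled(O2,P2) ✓  (D3,P2,O3)→filled(O3,P2) ✓  (D3,P3,O1)→filled(O1,P3) ✗  (D3,P3,O2)→filled(O2,P3) ✓  (D3,P3,O3)→filled(O3,P3) ✓
Counterexamples (restrictor triples failing the scope): 2.

2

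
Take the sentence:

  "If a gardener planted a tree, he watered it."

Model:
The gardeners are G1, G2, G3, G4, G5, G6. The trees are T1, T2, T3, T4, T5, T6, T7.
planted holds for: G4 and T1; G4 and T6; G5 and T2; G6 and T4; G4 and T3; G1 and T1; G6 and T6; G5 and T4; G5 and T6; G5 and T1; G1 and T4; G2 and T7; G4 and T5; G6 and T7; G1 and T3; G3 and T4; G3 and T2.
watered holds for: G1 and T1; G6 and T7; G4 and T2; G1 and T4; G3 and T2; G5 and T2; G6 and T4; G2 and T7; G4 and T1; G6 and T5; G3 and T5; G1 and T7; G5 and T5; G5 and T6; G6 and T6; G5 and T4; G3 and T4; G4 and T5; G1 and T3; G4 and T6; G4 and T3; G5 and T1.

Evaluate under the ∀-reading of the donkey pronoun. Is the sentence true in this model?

True

"it" takes "a tree" as antecedent — a donkey pronoun bound across the clause boundary.
Strong reading: for every (g,t) with planted(g,t), watered(g,t).
Restrictor pairs: (G1,T1) ✓  (G1,T3) ✓  (G1,T4) ✓  (G2,T7) ✓  (G3,T2) ✓  (G3,T4) ✓  (G4,T1) ✓  (G4,T3) ✓  (G4,T5) ✓  (G4,T6) ✓  (G5,T1) ✓  (G5,T2) ✓  (G5,T4) ✓  (G5,T6) ✓  (G6,T4) ✓  (G6,T6) ✓  (G6,T7) ✓
Every restrictor pair satisfies the scope.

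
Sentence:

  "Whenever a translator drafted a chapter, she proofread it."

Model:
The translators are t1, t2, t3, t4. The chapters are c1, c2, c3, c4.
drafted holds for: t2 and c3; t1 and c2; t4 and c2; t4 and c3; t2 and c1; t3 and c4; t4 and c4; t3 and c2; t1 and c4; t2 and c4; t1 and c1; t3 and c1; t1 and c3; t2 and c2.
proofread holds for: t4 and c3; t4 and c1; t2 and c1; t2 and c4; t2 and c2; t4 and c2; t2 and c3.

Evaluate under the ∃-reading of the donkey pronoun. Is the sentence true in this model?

False

"it" takes "a chapter" as antecedent — a donkey pronoun bound across the clause boundary.
Weak reading: every translator t with some drafted-chapter has at least one drafted-chapter c such that proofread(t,c).
Per translator: t1:✗  t2:✓  t3:✗  t4:✓
t1 has no witness among its drafted-chapters.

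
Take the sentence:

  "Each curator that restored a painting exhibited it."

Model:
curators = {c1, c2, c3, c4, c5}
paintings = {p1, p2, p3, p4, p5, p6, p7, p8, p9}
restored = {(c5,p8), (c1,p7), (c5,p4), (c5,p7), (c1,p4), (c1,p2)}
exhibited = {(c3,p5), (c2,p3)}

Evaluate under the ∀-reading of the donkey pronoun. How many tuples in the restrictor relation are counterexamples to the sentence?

"it" takes "a painting" as antecedent — a donkey pronoun bound across the clause boundary.
Strong reading: for every (c,p) with restored(c,p), exhibited(c,p).
Restrictor pairs: (c1,p2) ✗  (c1,p4) ✗  (c1,p7) ✗  (c5,p4) ✗  (c5,p7) ✗  (c5,p8) ✗
Counterexamples (restrictor pairs failing the scope): 6.

6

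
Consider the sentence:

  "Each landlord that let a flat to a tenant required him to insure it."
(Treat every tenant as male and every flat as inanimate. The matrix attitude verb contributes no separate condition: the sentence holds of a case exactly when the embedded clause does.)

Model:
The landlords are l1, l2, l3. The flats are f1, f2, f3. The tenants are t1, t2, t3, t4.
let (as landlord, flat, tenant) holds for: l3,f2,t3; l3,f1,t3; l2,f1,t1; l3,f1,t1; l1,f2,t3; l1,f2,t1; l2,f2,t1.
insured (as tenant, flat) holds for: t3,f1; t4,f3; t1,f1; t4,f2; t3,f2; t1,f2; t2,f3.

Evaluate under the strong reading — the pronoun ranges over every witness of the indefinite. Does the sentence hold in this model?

True

"him" takes "a tenant" as antecedent and "it" takes "a flat"; both are donkey pronouns co-varying with the restrictor.
Strong reading: for every (l,f,t) with let(l,f,t), insured(t,f).
Restrictor triples: (l1,f2,t1)→insured(t1,f2) ✓  (l1,f2,t3)→insured(t3,f2) ✓  (l2,f1,t1)→insured(t1,f1) ✓  (l2,f2,t1)→insured(t1,f2) ✓  (l3,f1,t1)→insured(t1,f1) ✓  (l3,f1,t3)→insured(t3,f1) ✓  (l3,f2,t3)→insured(t3,f2) ✓
Every restrictor triple satisfies the scope.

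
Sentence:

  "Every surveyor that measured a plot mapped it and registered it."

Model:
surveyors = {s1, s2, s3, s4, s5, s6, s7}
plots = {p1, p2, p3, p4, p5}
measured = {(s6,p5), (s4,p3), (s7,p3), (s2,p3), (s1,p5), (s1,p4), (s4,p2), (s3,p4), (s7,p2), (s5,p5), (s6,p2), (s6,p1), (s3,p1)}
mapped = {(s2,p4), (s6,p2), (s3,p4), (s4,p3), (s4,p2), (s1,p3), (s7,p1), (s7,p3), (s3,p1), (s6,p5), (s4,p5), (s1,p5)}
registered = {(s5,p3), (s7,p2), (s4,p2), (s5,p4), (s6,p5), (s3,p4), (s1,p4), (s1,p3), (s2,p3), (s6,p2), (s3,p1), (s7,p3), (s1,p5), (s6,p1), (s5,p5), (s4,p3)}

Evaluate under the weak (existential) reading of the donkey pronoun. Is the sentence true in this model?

"it" takes "a plot" as antecedent — a donkey pronoun bound across the clause boundary.
Weak reading: every surveyor s with some measured-plot has at least one measured-plot p such that mapped(s,p) ∧ registered(s,p).
Per surveyor: s1:✓  s2:✗  s3:✓  s4:✓  s5:✗  s6:✓  s7:✓
s2 has no witness among its measured-plots.

False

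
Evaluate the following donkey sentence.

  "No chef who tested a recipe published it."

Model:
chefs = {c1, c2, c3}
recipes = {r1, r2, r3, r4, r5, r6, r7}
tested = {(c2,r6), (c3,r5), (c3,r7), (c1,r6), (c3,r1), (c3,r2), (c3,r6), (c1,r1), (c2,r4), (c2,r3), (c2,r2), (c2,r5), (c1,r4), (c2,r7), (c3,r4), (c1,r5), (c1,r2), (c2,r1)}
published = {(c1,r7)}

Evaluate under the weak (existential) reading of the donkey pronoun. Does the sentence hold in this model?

True

"it" takes "a recipe" as antecedent — a donkey pronoun bound across the clause boundary.
Truth condition: for no (c,r) with tested(c,r) does published(c,r) hold.
Restrictor pairs — does the scope hold? (c1,r1):fails  (c1,r2):fails  (c1,r4):fails  (c1,r5):fails  (c1,r6):fails  (c2,r1):fails  (c2,r2):fails  (c2,r3):fails  (c2,r4):fails  (c2,r5):fails  (c2,r6):fails  (c2,r7):fails  (c3,r1):fails  (c3,r2):fails  (c3,r4):fails  (c3,r5):fails  (c3,r6):fails  (c3,r7):fails
Scope holds for no restrictor pair, so the sentence is true.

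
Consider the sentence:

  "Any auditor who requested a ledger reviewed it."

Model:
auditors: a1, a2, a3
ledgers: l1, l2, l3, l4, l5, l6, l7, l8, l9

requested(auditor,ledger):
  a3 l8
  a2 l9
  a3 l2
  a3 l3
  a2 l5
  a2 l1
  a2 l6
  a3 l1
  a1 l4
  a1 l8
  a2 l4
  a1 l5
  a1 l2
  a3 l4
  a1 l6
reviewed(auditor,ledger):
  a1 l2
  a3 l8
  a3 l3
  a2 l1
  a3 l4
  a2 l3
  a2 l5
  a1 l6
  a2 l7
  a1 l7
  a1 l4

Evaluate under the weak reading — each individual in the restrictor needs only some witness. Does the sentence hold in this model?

True

"it" takes "a ledger" as antecedent — a donkey pronoun bound across the clause boundary.
Weak reading: every auditor a with some requested-ledger has at least one requested-ledger l such that reviewed(a,l).
Per auditor: a1:✓  a2:✓  a3:✓
Every auditor in the restrictor has a witness.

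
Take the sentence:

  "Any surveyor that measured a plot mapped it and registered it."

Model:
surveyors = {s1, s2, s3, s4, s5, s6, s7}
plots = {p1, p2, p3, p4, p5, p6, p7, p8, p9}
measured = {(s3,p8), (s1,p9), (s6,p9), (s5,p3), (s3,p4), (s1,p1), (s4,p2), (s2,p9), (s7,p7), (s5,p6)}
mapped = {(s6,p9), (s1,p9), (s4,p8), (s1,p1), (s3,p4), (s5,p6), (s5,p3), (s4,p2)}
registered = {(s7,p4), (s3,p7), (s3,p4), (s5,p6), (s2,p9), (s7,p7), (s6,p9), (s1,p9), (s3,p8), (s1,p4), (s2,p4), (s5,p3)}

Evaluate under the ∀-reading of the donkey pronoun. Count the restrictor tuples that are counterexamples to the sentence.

5

"it" takes "a plot" as antecedent — a donkey pronoun bound across the clause boundary.
Strong reading: for every (s,p) with measured(s,p), mapped(s,p) ∧ registered(s,p).
Restrictor pairs: (s1,p1) ✗  (s1,p9) ✓  (s2,p9) ✗  (s3,p4) ✓  (s3,p8) ✗  (s4,p2) ✗  (s5,p3) ✓  (s5,p6) ✓  (s6,p9) ✓  (s7,p7) ✗
Counterexamples (restrictor pairs failing the scope): 5.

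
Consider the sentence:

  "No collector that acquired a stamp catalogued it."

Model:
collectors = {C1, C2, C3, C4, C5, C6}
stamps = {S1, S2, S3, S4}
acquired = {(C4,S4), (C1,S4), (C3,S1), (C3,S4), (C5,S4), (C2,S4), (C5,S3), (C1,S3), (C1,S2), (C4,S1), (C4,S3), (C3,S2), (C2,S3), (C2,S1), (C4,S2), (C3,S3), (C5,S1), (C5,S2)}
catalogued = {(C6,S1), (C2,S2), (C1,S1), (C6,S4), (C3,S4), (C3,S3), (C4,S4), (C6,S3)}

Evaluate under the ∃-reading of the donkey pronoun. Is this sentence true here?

"it" takes "a stamp" as antecedent — a donkey pronoun bound across the clause boundary.
Truth condition: for no (c,s) with acquired(c,s) does catalogued(c,s) hold.
Restrictor pairs — does the scope hold? (C1,S2):fails  (C1,S3):fails  (C1,S4):fails  (C2,S1):fails  (C2,S3):fails  (C2,S4):fails  (C3,S1):fails  (C3,S2):fails  (C3,S3):holds  (C3,S4):holds  (C4,S1):fails  (C4,S2):fails  (C4,S3):fails  (C4,S4):holds  (C5,S1):fails  (C5,S2):fails  (C5,S3):fails  (C5,S4):fails
Scope holds for 3 pair(s), so the sentence is false.

False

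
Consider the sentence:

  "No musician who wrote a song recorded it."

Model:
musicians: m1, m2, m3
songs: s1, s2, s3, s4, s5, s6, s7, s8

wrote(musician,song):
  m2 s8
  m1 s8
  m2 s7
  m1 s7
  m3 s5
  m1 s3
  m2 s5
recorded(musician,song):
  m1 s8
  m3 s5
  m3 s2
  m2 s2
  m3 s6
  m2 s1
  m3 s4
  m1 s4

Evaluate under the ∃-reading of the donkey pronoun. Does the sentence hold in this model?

False

"it" takes "a song" as antecedent — a donkey pronoun bound across the clause boundary.
Truth condition: for no (m,s) with wrote(m,s) does recorded(m,s) hold.
Restrictor pairs — does the scope hold? (m1,s3):fails  (m1,s7):fails  (m1,s8):holds  (m2,s5):fails  (m2,s7):fails  (m2,s8):fails  (m3,s5):holds
Scope holds for 2 pair(s), so the sentence is false.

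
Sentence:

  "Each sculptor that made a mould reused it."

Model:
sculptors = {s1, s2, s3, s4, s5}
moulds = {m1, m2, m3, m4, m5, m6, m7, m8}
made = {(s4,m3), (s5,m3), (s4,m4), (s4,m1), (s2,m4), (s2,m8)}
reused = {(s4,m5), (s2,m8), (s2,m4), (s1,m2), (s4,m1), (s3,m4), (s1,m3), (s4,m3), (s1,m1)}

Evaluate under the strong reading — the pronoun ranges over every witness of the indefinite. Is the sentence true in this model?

"it" takes "a mould" as antecedent — a donkey pronoun bound across the clause boundary.
Strong reading: for every (s,m) with made(s,m), reused(s,m).
Restrictor pairs: (s2,m4) ✓  (s2,m8) ✓  (s4,m1) ✓  (s4,m3) ✓  (s4,m4) ✗  (s5,m3) ✗
Counterexample: (s4,m4) is in made but fails the scope.

False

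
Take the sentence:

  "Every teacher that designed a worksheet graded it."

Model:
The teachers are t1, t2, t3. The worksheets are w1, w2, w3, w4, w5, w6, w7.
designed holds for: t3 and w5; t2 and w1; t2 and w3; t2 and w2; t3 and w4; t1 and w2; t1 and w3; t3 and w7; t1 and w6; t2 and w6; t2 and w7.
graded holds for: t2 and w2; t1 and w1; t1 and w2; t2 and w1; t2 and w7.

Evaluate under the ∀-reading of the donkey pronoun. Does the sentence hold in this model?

False

"it" takes "a worksheet" as antecedent — a donkey pronoun bound across the clause boundary.
Strong reading: for every (t,w) with designed(t,w), graded(t,w).
Restrictor pairs: (t1,w2) ✓  (t1,w3) ✗  (t1,w6) ✗  (t2,w1) ✓  (t2,w2) ✓  (t2,w3) ✗  (t2,w6) ✗  (t2,w7) ✓  (t3,w4) ✗  (t3,w5) ✗  (t3,w7) ✗
Counterexample: (t1,w3) is in designed but fails the scope.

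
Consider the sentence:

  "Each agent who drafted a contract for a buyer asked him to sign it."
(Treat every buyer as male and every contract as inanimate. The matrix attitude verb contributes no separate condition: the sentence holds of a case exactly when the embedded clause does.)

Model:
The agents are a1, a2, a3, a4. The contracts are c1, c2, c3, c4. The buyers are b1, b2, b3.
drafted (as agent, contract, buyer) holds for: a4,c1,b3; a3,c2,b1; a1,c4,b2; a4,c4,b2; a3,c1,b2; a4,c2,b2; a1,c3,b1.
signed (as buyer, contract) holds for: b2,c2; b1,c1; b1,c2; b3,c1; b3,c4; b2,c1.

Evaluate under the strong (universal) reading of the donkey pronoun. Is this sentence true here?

False

"him" takes "a buyer" as antecedent and "it" takes "a contract"; both are donkey pronouns co-varying with the restrictor.
Strong reading: for every (a,c,b) with drafted(a,c,b), signed(b,c).
Restrictor triples: (a1,c3,b1)→signed(b1,c3) ✗  (a1,c4,b2)→signed(b2,c4) ✗  (a3,c1,b2)→signed(b2,c1) ✓  (a3,c2,b1)→signed(b1,c2) ✓  (a4,c1,b3)→signed(b3,c1) ✓  (a4,c2,b2)→signed(b2,c2) ✓  (a4,c4,b2)→signed(b2,c4) ✗
Counterexample: (a1,c3,b1) — signed(b1,c3) does not hold.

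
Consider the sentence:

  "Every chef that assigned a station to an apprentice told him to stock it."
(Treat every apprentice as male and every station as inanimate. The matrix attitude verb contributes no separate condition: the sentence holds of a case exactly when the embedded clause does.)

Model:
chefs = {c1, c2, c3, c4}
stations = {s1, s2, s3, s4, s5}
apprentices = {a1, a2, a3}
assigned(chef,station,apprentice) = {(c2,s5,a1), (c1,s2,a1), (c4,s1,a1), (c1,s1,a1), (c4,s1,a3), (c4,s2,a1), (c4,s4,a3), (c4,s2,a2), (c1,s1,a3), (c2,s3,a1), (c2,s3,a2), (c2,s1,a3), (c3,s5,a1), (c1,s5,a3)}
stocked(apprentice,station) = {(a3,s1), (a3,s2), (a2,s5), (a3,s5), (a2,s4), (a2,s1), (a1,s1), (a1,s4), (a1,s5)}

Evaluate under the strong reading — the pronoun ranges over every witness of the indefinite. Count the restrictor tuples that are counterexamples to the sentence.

6

"him" takes "an apprentice" as antecedent and "it" takes "a station"; both are donkey pronouns co-varying with the restrictor.
Strong reading: for every (c,s,a) with assigned(c,s,a), stocked(a,s).
Restrictor triples: (c1,s1,a1)→stocked(a1,s1) ✓  (c1,s1,a3)→stocked(a3,s1) ✓  (c1,s2,a1)→stocked(a1,s2) ✗  (c1,s5,a3)→stocked(a3,s5) ✓  (c2,s1,a3)→stocked(a3,s1) ✓  (c2,s3,a1)→stocked(a1,s3) ✗  (c2,s3,a2)→stocked(a2,s3) ✗  (c2,s5,a1)→stocked(a1,s5) ✓  (c3,s5,a1)→stocked(a1,s5) ✓  (c4,s1,a1)→stocked(a1,s1) ✓  (c4,s1,a3)→stocked(a3,s1) ✓  (c4,s2,a1)→stocked(a1,s2) ✗  (c4,s2,a2)→stocked(a2,s2) ✗  (c4,s4,a3)→stocked(a3,s4) ✗
Counterexamples (restrictor triples failing the scope): 6.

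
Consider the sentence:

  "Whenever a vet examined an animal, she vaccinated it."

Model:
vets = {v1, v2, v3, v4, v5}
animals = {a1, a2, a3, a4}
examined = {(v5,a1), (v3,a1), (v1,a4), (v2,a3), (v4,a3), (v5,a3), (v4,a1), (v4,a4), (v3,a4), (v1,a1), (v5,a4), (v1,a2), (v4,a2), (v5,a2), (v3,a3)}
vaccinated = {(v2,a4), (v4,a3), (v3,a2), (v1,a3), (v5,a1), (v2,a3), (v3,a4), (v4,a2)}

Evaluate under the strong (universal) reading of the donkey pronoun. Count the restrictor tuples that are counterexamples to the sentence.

10

"it" takes "an animal" as antecedent — a donkey pronoun bound across the clause boundary.
Strong reading: for every (v,a) with examined(v,a), vaccinated(v,a).
Restrictor pairs: (v1,a1) ✗  (v1,a2) ✗  (v1,a4) ✗  (v2,a3) ✓  (v3,a1) ✗  (v3,a3) ✗  (v3,a4) ✓  (v4,a1) ✗  (v4,a2) ✓  (v4,a3) ✓  (v4,a4) ✗  (v5,a1) ✓  (v5,a2) ✗  (v5,a3) ✗  (v5,a4) ✗
Counterexamples (restrictor pairs failing the scope): 10.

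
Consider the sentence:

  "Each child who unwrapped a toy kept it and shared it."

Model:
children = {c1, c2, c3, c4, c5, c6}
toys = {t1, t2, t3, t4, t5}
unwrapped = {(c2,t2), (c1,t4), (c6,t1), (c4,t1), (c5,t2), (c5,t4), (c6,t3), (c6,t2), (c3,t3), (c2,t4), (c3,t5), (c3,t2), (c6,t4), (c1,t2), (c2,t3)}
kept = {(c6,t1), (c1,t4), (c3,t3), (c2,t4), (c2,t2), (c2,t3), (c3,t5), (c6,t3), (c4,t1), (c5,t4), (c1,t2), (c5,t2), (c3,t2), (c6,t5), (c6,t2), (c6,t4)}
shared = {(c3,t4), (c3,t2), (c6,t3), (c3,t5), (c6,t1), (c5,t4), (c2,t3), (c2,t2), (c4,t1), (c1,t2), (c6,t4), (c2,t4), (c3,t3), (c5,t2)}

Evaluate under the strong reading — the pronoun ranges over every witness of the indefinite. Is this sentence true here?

False

"it" takes "a toy" as antecedent — a donkey pronoun bound across the clause boundary.
Strong reading: for every (c,t) with unwrapped(c,t), kept(c,t) ∧ shared(c,t).
Restrictor pairs: (c1,t2) ✓  (c1,t4) ✗  (c2,t2) ✓  (c2,t3) ✓  (c2,t4) ✓  (c3,t2) ✓  (c3,t3) ✓  (c3,t5) ✓  (c4,t1) ✓  (c5,t2) ✓  (c5,t4) ✓  (c6,t1) ✓  (c6,t2) ✗  (c6,t3) ✓  (c6,t4) ✓
Counterexample: (c1,t4) is in unwrapped but fails the scope.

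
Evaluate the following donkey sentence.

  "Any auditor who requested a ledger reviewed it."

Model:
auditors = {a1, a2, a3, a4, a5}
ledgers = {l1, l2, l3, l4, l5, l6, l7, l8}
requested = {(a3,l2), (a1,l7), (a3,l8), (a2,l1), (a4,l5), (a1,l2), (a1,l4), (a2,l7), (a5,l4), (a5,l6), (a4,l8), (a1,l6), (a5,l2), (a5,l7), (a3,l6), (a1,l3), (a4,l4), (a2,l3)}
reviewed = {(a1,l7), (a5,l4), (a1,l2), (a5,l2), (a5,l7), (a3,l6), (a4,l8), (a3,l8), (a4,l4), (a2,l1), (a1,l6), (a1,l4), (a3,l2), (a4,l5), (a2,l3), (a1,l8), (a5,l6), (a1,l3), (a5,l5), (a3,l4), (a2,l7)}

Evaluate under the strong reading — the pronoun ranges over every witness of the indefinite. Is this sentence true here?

True

"it" takes "a ledger" as antecedent — a donkey pronoun bound across the clause boundary.
Strong reading: for every (a,l) with requested(a,l), reviewed(a,l).
Restrictor pairs: (a1,l2) ✓  (a1,l3) ✓  (a1,l4) ✓  (a1,l6) ✓  (a1,l7) ✓  (a2,l1) ✓  (a2,l3) ✓  (a2,l7) ✓  (a3,l2) ✓  (a3,l6) ✓  (a3,l8) ✓  (a4,l4) ✓  (a4,l5) ✓  (a4,l8) ✓  (a5,l2) ✓  (a5,l4) ✓  (a5,l6) ✓  (a5,l7) ✓
Every restrictor pair satisfies the scope.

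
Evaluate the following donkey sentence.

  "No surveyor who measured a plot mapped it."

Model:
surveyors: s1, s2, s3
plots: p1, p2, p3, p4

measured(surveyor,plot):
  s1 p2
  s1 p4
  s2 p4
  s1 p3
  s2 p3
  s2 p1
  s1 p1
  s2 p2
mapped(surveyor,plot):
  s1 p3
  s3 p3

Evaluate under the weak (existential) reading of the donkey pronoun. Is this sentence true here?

"it" takes "a plot" as antecedent — a donkey pronoun bound across the clause boundary.
Truth condition: for no (s,p) with measured(s,p) does mapped(s,p) hold.
Restrictor pairs — does the scope hold? (s1,p1):fails  (s1,p2):fails  (s1,p3):holds  (s1,p4):fails  (s2,p1):fails  (s2,p2):fails  (s2,p3):fails  (s2,p4):fails
Scope holds for 1 pair(s), so the sentence is false.

False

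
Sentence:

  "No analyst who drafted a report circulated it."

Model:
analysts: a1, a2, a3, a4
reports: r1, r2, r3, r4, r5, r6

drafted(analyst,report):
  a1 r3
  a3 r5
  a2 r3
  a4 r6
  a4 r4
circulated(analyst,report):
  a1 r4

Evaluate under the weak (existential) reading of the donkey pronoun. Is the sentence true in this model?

"it" takes "a report" as antecedent — a donkey pronoun bound across the clause boundary.
Truth condition: for no (a,r) with drafted(a,r) does circulated(a,r) hold.
Restrictor pairs — does the scope hold? (a1,r3):fails  (a2,r3):fails  (a3,r5):fails  (a4,r4):fails  (a4,r6):fails
Scope holds for no restrictor pair, so the sentence is true.

True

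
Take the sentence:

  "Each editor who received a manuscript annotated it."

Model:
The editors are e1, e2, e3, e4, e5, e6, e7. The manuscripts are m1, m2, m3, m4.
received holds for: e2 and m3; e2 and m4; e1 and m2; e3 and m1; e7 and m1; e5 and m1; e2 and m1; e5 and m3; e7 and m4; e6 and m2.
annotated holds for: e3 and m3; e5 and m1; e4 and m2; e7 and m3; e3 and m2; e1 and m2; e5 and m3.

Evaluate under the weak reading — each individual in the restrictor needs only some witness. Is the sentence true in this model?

"it" takes "a manuscript" as antecedent — a donkey pronoun bound across the clause boundary.
Weak reading: every editor e with some received-manuscript has at least one received-manuscript m such that annotated(e,m).
Per editor: e1:✓  e2:✗  e3:✗  e5:✓  e6:✗  e7:✗
e2 has no witness among its received-manuscripts.

False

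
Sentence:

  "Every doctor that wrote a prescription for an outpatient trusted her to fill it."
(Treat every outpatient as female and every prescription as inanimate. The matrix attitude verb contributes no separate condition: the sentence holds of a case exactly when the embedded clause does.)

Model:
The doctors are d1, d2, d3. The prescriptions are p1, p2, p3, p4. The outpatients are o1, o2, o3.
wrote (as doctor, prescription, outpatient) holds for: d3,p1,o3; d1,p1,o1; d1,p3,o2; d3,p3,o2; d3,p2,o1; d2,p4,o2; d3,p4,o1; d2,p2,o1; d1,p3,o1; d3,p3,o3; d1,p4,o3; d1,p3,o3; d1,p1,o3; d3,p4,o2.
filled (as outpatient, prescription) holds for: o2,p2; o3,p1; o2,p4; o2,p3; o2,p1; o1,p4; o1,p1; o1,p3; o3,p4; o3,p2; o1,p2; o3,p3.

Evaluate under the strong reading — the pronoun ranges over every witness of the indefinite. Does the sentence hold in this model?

"her" takes "an outpatient" as antecedent and "it" takes "a prescription"; both are donkey pronouns co-varying with the restrictor.
Strong reading: for every (d,p,o) with wrote(d,p,o), filled(o,p).
Restrictor triples: (d1,p1,o1)→filled(o1,p1) ✓  (d1,p1,o3)→filled(o3,p1) ✓  (d1,p3,o1)→filled(o1,p3) ✓  (d1,p3,o2)→filled(o2,p3) ✓  (d1,p3,o3)→filled(o3,p3) ✓  (d1,p4,o3)→filled(o3,p4) ✓  (d2,p2,o1)→filled(o1,p2) ✓  (d2,p4,o2)→filled(o2,p4) ✓  (d3,p1,o3)→filled(o3,p1) ✓  (d3,p2,o1)→filled(o1,p2) ✓  (d3,p3,o2)→filled(o2,p3) ✓  (d3,p3,o3)→filled(o3,p3) ✓  (d3,p4,o1)→filled(o1,p4) ✓  (d3,p4,o2)→filled(o2,p4) ✓
Every restrictor triple satisfies the scope.

True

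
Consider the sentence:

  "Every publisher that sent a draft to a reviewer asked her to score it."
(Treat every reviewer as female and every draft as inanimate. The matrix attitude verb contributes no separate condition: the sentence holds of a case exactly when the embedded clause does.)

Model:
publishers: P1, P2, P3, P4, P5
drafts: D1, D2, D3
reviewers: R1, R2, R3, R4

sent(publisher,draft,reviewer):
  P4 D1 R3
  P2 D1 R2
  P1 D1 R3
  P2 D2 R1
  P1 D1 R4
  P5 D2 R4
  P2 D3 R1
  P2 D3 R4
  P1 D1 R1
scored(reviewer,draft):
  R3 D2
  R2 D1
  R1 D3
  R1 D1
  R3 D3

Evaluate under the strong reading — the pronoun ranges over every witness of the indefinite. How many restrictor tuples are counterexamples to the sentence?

"her" takes "a reviewer" as antecedent and "it" takes "a draft"; both are donkey pronouns co-varying with the restrictor.
Strong reading: for every (p,d,r) with sent(p,d,r), scored(r,d).
Restrictor triples: (P1,D1,R1)→scored(R1,D1) ✓  (P1,D1,R3)→scored(R3,D1) ✗  (P1,D1,R4)→scored(R4,D1) ✗  (P2,D1,R2)→scored(R2,D1) ✓  (P2,D2,R1)→scored(R1,D2) ✗  (P2,D3,R1)→scored(R1,D3) ✓  (P2,D3,R4)→scored(R4,D3) ✗  (P4,D1,R3)→scored(R3,D1) ✗  (P5,D2,R4)→scored(R4,D2) ✗
Counterexamples (restrictor triples failing the scope): 6.

6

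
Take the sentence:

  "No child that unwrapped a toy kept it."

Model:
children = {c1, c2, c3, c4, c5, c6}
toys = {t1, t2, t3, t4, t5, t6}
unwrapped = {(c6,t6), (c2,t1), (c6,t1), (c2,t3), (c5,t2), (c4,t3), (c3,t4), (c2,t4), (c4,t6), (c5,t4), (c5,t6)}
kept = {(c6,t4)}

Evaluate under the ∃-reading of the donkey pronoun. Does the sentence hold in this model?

True

"it" takes "a toy" as antecedent — a donkey pronoun bound across the clause boundary.
Truth condition: for no (c,t) with unwrapped(c,t) does kept(c,t) hold.
Restrictor pairs — does the scope hold? (c2,t1):fails  (c2,t3):fails  (c2,t4):fails  (c3,t4):fails  (c4,t3):fails  (c4,t6):fails  (c5,t2):fails  (c5,t4):fails  (c5,t6):fails  (c6,t1):fails  (c6,t6):fails
Scope holds for no restrictor pair, so the sentence is true.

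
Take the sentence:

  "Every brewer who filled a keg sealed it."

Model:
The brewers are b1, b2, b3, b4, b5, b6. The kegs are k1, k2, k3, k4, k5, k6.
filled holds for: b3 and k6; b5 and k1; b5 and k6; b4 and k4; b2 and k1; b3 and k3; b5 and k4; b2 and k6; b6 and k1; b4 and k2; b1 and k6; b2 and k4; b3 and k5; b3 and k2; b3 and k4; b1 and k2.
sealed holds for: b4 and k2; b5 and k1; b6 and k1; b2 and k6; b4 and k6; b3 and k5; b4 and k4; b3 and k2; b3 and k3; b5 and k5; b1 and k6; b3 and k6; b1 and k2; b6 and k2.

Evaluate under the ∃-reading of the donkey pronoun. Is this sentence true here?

"it" takes "a keg" as antecedent — a donkey pronoun bound across the clause boundary.
Weak reading: every brewer b with some filled-keg has at least one filled-keg k such that sealed(b,k).
Per brewer: b1:✓  b2:✓  b3:✓  b4:✓  b5:✓  b6:✓
Every brewer in the restrictor has a witness.

True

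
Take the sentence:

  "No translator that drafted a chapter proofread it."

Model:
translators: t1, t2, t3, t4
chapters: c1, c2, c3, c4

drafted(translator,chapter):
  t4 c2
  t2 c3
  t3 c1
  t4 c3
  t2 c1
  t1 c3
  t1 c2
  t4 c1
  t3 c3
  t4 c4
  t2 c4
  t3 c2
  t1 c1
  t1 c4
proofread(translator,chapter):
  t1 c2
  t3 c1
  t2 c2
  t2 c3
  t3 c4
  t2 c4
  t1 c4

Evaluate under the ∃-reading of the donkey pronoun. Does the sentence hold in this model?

"it" takes "a chapter" as antecedent — a donkey pronoun bound across the clause boundary.
Truth condition: for no (t,c) with drafted(t,c) does proofread(t,c) hold.
Restrictor pairs — does the scope hold? (t1,c1):fails  (t1,c2):holds  (t1,c3):fails  (t1,c4):holds  (t2,c1):fails  (t2,c3):holds  (t2,c4):holds  (t3,c1):holds  (t3,c2):fails  (t3,c3):fails  (t4,c1):fails  (t4,c2):fails  (t4,c3):fails  (t4,c4):fails
Scope holds for 5 pair(s), so the sentence is false.

False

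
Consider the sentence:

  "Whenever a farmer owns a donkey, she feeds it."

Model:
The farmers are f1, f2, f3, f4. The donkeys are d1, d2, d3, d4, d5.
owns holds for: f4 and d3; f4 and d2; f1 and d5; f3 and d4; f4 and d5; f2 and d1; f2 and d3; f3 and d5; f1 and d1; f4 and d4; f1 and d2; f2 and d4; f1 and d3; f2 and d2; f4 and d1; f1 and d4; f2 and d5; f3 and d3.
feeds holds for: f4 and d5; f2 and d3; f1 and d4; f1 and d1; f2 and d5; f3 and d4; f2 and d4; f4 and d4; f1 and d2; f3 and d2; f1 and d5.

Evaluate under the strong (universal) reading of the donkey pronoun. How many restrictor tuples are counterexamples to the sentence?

8

"it" takes "a donkey" as antecedent — a donkey pronoun bound across the clause boundary.
Strong reading: for every (f,d) with owns(f,d), feeds(f,d).
Restrictor pairs: (f1,d1) ✓  (f1,d2) ✓  (f1,d3) ✗  (f1,d4) ✓  (f1,d5) ✓  (f2,d1) ✗  (f2,d2) ✗  (f2,d3) ✓  (f2,d4) ✓  (f2,d5) ✓  (f3,d3) ✗  (f3,d4) ✓  (f3,d5) ✗  (f4,d1) ✗  (f4,d2) ✗  (f4,d3) ✗  (f4,d4) ✓  (f4,d5) ✓
Counterexamples (restrictor pairs failing the scope): 8.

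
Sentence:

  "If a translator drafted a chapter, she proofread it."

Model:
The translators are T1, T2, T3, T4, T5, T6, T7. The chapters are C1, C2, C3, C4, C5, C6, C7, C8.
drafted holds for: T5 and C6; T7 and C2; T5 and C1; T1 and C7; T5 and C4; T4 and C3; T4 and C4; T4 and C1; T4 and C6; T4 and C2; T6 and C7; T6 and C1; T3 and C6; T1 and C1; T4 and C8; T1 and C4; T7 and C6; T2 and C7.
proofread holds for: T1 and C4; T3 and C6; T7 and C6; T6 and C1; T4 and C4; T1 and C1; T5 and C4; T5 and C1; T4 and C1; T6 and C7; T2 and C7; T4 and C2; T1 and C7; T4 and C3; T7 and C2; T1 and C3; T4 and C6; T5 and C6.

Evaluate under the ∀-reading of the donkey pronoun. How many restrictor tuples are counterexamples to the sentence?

1

"it" takes "a chapter" as antecedent — a donkey pronoun bound across the clause boundary.
Strong reading: for every (t,c) with drafted(t,c), proofread(t,c).
Restrictor pairs: (T1,C1) ✓  (T1,C4) ✓  (T1,C7) ✓  (T2,C7) ✓  (T3,C6) ✓  (T4,C1) ✓  (T4,C2) ✓  (T4,C3) ✓  (T4,C4) ✓  (T4,C6) ✓  (T4,C8) ✗  (T5,C1) ✓  (T5,C4) ✓  (T5,C6) ✓  (T6,C1) ✓  (T6,C7) ✓  (T7,C2) ✓  (T7,C6) ✓
Counterexamples (restrictor pairs failing the scope): 1.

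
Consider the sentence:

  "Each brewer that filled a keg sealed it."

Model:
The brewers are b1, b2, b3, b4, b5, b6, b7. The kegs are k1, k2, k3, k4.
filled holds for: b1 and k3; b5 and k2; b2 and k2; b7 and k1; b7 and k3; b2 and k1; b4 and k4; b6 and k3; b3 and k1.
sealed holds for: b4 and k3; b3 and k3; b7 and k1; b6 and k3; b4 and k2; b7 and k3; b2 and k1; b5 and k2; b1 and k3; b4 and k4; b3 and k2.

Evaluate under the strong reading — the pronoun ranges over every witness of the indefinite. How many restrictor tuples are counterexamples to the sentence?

2

"it" takes "a keg" as antecedent — a donkey pronoun bound across the clause boundary.
Strong reading: for every (b,k) with filled(b,k), sealed(b,k).
Restrictor pairs: (b1,k3) ✓  (b2,k1) ✓  (b2,k2) ✗  (b3,k1) ✗  (b4,k4) ✓  (b5,k2) ✓  (b6,k3) ✓  (b7,k1) ✓  (b7,k3) ✓
Counterexamples (restrictor pairs failing the scope): 2.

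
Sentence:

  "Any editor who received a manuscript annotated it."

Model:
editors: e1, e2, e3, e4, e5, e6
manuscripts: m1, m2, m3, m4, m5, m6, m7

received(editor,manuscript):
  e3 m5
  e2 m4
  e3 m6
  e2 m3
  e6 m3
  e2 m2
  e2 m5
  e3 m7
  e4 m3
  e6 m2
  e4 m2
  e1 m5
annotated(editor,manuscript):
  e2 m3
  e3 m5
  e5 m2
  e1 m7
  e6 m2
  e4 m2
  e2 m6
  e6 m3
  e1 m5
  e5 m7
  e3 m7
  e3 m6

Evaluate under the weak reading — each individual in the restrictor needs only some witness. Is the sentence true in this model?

"it" takes "a manuscript" as antecedent — a donkey pronoun bound across the clause boundary.
Weak reading: every editor e with some received-manuscript has at least one received-manuscript m such that annotated(e,m).
Per editor: e1:✓  e2:✓  e3:✓  e4:✓  e6:✓
Every editor in the restrictor has a witness.

True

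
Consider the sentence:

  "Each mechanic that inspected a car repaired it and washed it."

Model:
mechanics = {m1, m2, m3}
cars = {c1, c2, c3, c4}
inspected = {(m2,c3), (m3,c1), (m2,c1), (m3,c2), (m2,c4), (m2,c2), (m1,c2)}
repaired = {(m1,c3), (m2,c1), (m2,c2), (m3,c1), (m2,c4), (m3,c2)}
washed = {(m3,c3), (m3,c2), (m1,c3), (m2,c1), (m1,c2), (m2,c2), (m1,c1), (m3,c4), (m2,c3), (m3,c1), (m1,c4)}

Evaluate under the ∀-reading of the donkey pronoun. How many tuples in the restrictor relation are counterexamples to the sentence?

3

"it" takes "a car" as antecedent — a donkey pronoun bound across the clause boundary.
Strong reading: for every (m,c) with inspected(m,c), repaired(m,c) ∧ washed(m,c).
Restrictor pairs: (m1,c2) ✗  (m2,c1) ✓  (m2,c2) ✓  (m2,c3) ✗  (m2,c4) ✗  (m3,c1) ✓  (m3,c2) ✓
Counterexamples (restrictor pairs failing the scope): 3.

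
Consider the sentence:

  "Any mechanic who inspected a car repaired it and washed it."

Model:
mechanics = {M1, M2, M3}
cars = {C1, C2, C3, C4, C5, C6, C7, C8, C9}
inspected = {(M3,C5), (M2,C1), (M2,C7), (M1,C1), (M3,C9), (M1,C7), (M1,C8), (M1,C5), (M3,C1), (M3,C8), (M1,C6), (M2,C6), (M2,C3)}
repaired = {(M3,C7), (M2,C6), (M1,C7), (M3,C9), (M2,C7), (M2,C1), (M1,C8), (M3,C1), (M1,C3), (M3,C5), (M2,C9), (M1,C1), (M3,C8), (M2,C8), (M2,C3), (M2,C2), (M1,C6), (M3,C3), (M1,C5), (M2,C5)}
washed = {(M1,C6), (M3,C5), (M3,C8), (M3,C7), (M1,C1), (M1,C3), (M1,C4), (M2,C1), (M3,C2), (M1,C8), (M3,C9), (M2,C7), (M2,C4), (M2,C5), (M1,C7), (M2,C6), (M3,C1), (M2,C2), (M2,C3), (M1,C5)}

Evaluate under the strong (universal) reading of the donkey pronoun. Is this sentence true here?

True

"it" takes "a car" as antecedent — a donkey pronoun bound across the clause boundary.
Strong reading: for every (m,c) with inspected(m,c), repaired(m,c) ∧ washed(m,c).
Restrictor pairs: (M1,C1) ✓  (M1,C5) ✓  (M1,C6) ✓  (M1,C7) ✓  (M1,C8) ✓  (M2,C1) ✓  (M2,C3) ✓  (M2,C6) ✓  (M2,C7) ✓  (M3,C1) ✓  (M3,C5) ✓  (M3,C8) ✓  (M3,C9) ✓
Every restrictor pair satisfies the scope.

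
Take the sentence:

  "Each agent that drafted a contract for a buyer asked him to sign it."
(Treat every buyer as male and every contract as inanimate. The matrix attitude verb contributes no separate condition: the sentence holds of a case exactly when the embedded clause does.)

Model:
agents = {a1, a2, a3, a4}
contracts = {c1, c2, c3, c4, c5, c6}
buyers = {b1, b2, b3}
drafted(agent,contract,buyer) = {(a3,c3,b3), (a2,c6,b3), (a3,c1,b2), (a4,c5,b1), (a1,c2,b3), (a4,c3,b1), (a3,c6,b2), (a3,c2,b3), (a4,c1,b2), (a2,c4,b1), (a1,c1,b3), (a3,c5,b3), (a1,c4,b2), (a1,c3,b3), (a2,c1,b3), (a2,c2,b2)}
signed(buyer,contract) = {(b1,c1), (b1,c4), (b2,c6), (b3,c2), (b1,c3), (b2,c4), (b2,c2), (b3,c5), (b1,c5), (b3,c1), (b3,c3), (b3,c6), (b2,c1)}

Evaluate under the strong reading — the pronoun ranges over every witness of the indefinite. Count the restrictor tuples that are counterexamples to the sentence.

0

"him" takes "a buyer" as antecedent and "it" takes "a contract"; both are donkey pronouns co-varying with the restrictor.
Strong reading: for every (a,c,b) with drafted(a,c,b), signed(b,c).
Restrictor triples: (a1,c1,b3)→signed(b3,c1) ✓  (a1,c2,b3)→signed(b3,c2) ✓  (a1,c3,b3)→signed(b3,c3) ✓  (a1,c4,b2)→signed(b2,c4) ✓  (a2,c1,b3)→signed(b3,c1) ✓  (a2,c2,b2)→signed(b2,c2) ✓  (a2,c4,b1)→signed(b1,c4) ✓  (a2,c6,b3)→signed(b3,c6) ✓  (a3,c1,b2)→signed(b2,c1) ✓  (a3,c2,b3)→signed(b3,c2) ✓  (a3,c3,b3)→signed(b3,c3) ✓  (a3,c5,b3)→signed(b3,c5) ✓  (a3,c6,b2)→signed(b2,c6) ✓  (a4,c1,b2)→signed(b2,c1) ✓  (a4,c3,b1)→signed(b1,c3) ✓  (a4,c5,b1)→signed(b1,c5) ✓
Counterexamples (restrictor triples failing the scope): 0.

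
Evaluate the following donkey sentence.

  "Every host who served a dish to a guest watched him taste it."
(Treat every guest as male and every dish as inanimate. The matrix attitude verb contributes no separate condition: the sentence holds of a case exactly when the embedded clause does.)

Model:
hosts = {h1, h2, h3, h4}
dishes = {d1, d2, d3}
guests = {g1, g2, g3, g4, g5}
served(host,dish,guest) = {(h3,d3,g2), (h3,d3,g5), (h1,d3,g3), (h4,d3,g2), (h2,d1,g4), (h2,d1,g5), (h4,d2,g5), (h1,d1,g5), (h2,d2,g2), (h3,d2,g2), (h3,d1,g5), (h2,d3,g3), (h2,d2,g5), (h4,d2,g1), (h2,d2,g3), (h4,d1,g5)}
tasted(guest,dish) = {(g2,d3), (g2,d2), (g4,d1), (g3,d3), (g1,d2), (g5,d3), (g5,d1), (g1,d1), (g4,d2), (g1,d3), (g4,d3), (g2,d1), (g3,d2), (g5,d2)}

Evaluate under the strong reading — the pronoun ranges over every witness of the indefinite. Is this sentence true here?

"him" takes "a guest" as antecedent and "it" takes "a dish"; both are donkey pronouns co-varying with the restrictor.
Strong reading: for every (h,d,g) with served(h,d,g), tasted(g,d).
Restrictor triples: (h1,d1,g5)→tasted(g5,d1) ✓  (h1,d3,g3)→tasted(g3,d3) ✓  (h2,d1,g4)→tasted(g4,d1) ✓  (h2,d1,g5)→tasted(g5,d1) ✓  (h2,d2,g2)→tasted(g2,d2) ✓  (h2,d2,g3)→tasted(g3,d2) ✓  (h2,d2,g5)→tasted(g5,d2) ✓  (h2,d3,g3)→tasted(g3,d3) ✓  (h3,d1,g5)→tasted(g5,d1) ✓  (h3,d2,g2)→tasted(g2,d2) ✓  (h3,d3,g2)→tasted(g2,d3) ✓  (h3,d3,g5)→tasted(g5,d3) ✓  (h4,d1,g5)→tasted(g5,d1) ✓  (h4,d2,g1)→tasted(g1,d2) ✓  (h4,d2,g5)→tasted(g5,d2) ✓  (h4,d3,g2)→tasted(g2,d3) ✓
Every restrictor triple satisfies the scope.

True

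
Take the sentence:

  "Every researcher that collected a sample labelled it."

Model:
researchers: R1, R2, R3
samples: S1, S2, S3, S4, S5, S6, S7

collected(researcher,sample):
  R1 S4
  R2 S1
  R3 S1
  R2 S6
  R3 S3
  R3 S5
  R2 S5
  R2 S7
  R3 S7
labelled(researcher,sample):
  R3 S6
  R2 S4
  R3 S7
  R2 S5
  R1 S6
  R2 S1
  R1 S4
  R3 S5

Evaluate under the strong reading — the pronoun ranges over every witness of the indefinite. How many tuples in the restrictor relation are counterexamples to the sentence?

"it" takes "a sample" as antecedent — a donkey pronoun bound across the clause boundary.
Strong reading: for every (r,s) with collected(r,s), labelled(r,s).
Restrictor pairs: (R1,S4) ✓  (R2,S1) ✓  (R2,S5) ✓  (R2,S6) ✗  (R2,S7) ✗  (R3,S1) ✗  (R3,S3) ✗  (R3,S5) ✓  (R3,S7) ✓
Counterexamples (restrictor pairs failing the scope): 4.

4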